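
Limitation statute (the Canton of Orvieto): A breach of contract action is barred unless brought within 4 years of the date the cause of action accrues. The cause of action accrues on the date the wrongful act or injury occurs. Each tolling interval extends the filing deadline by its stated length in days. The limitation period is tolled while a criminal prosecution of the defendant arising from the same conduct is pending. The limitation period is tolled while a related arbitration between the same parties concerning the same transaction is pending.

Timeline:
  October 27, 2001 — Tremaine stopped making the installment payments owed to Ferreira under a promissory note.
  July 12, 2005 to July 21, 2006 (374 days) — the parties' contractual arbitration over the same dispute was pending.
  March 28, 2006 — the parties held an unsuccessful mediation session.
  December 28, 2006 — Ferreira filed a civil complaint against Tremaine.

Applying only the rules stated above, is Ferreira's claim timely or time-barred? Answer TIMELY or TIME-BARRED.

TIME-BARRED

The cause of action accrued on October 27, 2001, the date of the act.
4 years from October 27, 2001 is October 27, 2005.
Because the pending related arbitration ran from July 12, 2005 to July 21, 2006, the deadline is extended by 374 days to November 5, 2006.
None of the other events listed affects the running of the period under the stated rules.
Ferreira filed on December 28, 2006, after the November 5, 2006 deadline, so the action is time-barred.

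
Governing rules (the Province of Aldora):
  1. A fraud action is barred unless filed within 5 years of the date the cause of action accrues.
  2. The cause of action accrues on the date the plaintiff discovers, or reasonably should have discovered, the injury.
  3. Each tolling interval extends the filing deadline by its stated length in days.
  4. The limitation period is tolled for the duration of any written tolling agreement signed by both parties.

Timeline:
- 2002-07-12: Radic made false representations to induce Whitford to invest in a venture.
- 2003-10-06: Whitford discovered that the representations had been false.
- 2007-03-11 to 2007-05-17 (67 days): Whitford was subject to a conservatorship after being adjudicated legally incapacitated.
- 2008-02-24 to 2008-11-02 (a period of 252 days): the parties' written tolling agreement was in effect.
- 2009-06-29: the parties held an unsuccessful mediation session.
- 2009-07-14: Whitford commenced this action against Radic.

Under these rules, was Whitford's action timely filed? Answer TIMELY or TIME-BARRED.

TIME-BARRED

Under the discovery rule, the claim accrued on 2003-10-06, when Whitford discovered the injury — not on the 2002-07-12 date of the underlying act.
Adding the 5 years base period to 2003-10-06 gives a deadline of 2008-10-06, before any tolling.
Because the written tolling agreement ran from 2008-02-24 to 2008-11-02, the deadline is extended by 252 days to 2009-06-15.
No stated provision tolls the period for the plaintiff's incapacity, so the interval from 2007-03-11 to 2007-05-17 has no effect on the deadline.
The other events in the timeline have no effect on the limitation period under the stated rules.
The 2009-07-14 filing falls after the 2009-06-15 deadline; the claim is time-barred.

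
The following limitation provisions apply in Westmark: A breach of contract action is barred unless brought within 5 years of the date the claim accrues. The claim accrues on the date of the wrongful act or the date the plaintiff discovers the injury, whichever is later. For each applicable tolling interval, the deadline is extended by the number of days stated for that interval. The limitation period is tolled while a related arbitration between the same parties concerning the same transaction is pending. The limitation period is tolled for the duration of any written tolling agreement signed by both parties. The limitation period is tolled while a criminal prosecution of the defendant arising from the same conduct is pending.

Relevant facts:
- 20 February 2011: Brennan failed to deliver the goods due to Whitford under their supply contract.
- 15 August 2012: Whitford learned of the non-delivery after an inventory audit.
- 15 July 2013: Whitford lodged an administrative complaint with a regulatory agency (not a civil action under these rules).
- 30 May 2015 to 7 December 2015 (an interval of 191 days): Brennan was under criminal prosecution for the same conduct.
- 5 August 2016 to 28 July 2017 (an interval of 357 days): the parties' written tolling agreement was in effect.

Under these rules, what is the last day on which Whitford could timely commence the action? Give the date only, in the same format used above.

14 February 2019

The claim accrued on 15 August 2012 — the later of the 20 February 2011 act and the 15 August 2012 discovery.
Adding the 5 years base period to 15 August 2012 gives a deadline of 15 August 2017, before any tolling.
The period was tolled for 191 days by the pending criminal prosecution (30 May 2015 to 7 December 2015), pushing the deadline to 22 February 2018.
Because the written tolling agreement ran from 5 August 2016 to 28 July 2017, the deadline is extended by 357 days to 14 February 2019.
None of the other events listed affects the running of the period under the stated rules.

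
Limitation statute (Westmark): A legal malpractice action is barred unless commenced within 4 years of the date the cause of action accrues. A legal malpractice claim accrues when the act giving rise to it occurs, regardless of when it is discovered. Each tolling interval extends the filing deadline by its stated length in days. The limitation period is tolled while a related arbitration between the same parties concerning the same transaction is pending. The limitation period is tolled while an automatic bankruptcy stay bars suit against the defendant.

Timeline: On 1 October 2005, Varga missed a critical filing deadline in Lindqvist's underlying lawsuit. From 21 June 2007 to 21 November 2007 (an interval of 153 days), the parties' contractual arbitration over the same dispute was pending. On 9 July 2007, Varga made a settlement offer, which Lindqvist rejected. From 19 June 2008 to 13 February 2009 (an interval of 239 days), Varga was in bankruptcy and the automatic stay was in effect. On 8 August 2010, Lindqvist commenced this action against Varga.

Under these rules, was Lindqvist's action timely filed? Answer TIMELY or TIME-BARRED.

The limitation period began to run on 1 October 2005.
Adding the 4 years base period to 1 October 2005 gives a deadline of 1 October 2009, before any tolling.
Because the pending related arbitration ran from 21 June 2007 to 21 November 2007, the deadline is extended by 153 days to 3 March 2010.
The automatic bankruptcy stay from 19 June 2008 to 13 February 2009 tolled the period for 239 days, extending the deadline to 28 October 2010.
The other events in the timeline have no effect on the limitation period under the stated rules.
Lindqvist filed on 8 August 2010, before the 28 October 2010 deadline, so the action is timely.

TIMELY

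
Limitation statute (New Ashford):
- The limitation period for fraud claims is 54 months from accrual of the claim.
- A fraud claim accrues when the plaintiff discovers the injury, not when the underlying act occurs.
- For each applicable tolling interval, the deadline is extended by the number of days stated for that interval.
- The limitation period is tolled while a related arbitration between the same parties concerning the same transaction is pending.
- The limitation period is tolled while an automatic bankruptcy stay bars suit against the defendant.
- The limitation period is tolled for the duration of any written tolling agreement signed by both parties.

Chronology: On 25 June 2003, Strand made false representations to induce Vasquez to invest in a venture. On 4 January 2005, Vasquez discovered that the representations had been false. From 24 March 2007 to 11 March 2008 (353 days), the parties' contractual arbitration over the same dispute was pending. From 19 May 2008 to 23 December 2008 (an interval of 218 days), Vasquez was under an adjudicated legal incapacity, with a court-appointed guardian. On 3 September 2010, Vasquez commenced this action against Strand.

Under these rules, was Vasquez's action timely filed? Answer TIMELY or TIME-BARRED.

TIME-BARRED

Under the discovery rule, the claim accrued on 4 January 2005, when Vasquez discovered the injury — not on the 25 June 2003 date of the underlying act.
54 months from 4 January 2005 is 4 July 2009.
The period was tolled for 353 days by the pending related arbitration (24 March 2007 to 11 March 2008), pushing the deadline to 22 June 2010.
No stated provision tolls the period for the plaintiff's incapacity, so the interval from 19 May 2008 to 23 December 2008 has no effect on the deadline.
Vasquez filed on 3 September 2010, after the 22 June 2010 deadline, so the action is time-barred.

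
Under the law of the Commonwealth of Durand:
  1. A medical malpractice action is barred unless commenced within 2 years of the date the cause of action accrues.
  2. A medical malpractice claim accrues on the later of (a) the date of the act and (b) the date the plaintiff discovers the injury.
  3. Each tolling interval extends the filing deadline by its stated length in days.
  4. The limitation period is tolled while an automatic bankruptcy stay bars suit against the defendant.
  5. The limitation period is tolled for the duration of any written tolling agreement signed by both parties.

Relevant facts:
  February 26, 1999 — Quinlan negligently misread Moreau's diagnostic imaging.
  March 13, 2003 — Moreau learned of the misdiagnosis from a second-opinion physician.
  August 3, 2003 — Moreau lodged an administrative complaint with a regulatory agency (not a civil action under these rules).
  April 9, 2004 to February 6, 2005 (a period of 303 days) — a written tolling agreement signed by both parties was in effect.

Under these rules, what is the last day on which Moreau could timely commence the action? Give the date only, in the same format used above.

January 10, 2006

The claim accrued on March 13, 2003 — the later of the February 26, 1999 act and the March 13, 2003 discovery.
Adding the 2 years base period to March 13, 2003 gives a deadline of March 13, 2005, before any tolling.
Because the written tolling agreement ran from April 9, 2004 to February 6, 2005, the deadline is extended by 303 days to January 10, 2006.
The other events in the timeline have no effect on the limitation period under the stated rules.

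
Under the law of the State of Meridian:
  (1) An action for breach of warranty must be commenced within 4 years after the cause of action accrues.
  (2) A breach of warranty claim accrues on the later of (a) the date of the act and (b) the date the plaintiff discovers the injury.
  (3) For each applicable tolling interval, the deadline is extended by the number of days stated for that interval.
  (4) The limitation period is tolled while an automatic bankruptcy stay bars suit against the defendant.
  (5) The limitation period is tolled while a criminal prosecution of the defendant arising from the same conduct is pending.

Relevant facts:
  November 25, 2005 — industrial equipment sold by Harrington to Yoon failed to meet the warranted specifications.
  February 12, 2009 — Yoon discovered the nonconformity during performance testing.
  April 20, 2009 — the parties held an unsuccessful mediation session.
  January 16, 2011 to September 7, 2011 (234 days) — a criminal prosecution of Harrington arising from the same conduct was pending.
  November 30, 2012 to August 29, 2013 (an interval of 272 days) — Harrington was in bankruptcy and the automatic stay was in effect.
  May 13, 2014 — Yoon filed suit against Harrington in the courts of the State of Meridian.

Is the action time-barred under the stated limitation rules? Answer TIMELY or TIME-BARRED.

TIMELY

The claim accrued on February 12, 2009 — the later of the November 25, 2005 act and the February 12, 2009 discovery.
Adding the 4 years base period to February 12, 2009 gives a deadline of February 12, 2013, before any tolling.
The period was tolled for 234 days by the pending criminal prosecution (January 16, 2011 to September 7, 2011), pushing the deadline to October 4, 2013.
Because the automatic bankruptcy stay ran from November 30, 2012 to August 29, 2013, the deadline is extended by 272 days to July 3, 2014.
None of the other events listed affects the running of the period under the stated rules.
Filing on May 13, 2014 beat the July 3, 2014 deadline — the action is timely.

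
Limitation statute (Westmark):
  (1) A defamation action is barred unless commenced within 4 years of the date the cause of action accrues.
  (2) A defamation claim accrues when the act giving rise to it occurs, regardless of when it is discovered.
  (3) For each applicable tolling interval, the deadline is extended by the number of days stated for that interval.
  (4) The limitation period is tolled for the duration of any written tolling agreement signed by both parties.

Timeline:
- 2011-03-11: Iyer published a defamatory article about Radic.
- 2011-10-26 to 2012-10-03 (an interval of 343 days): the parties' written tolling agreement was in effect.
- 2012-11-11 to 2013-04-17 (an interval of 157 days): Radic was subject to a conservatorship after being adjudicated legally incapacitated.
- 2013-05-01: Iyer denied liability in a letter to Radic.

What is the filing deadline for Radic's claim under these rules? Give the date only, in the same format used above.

2016-02-17

The cause of action accrued on 2011-03-11, the date of the act.
4 years from 2011-03-11 is 2015-03-11.
The written tolling agreement from 2011-10-26 to 2012-10-03 tolled the period for 343 days, extending the deadline to 2016-02-17.
The plaintiff's legal incapacity from 2012-11-11 to 2013-04-17 does not toll the period, because no stated rule makes the plaintiff's incapacity a tolling event.
The other events in the timeline have no effect on the limitation period under the stated rules.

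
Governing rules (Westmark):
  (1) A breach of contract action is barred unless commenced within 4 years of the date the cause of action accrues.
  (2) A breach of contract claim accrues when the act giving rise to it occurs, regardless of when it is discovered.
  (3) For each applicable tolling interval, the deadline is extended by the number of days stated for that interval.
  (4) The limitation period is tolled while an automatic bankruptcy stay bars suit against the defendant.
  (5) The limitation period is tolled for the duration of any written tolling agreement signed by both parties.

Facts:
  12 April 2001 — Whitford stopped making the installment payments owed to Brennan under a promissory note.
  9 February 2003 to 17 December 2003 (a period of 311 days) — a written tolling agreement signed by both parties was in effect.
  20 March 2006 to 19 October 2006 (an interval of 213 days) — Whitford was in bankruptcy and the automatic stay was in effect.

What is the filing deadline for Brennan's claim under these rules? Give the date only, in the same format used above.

The claim accrued on 12 April 2001, when the wrongful act occurred.
Adding the 4 years base period to 12 April 2001 gives a deadline of 12 April 2005, before any tolling.
Because the written tolling agreement ran from 9 February 2003 to 17 December 2003, the deadline is extended by 311 days to 17 February 2006.
The automatic bankruptcy stay starting 20 March 2006 came too late — the period had run on 17 February 2006 — and so does not extend the deadline.

17 February 2006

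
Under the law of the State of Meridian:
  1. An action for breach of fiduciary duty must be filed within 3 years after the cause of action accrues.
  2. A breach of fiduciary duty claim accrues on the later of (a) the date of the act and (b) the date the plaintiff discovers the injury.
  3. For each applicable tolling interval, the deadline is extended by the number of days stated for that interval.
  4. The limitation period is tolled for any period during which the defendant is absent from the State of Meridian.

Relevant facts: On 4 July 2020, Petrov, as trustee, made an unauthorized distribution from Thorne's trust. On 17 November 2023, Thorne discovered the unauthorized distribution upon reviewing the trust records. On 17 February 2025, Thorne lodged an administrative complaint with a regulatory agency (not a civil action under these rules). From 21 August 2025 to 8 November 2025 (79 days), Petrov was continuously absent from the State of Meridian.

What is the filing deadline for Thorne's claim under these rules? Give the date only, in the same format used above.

Taking the later of the act (4 July 2020) and discovery (17 November 2023), the claim accrued on 17 November 2023.
The untolled deadline — 3 years after 17 November 2023 — is 17 November 2026.
The defendant's absence from the jurisdiction from 21 August 2025 to 8 November 2025 tolled the period for 79 days, extending the deadline to 4 February 2027.
None of the other events listed affects the running of the period under the stated rules.

4 February 2027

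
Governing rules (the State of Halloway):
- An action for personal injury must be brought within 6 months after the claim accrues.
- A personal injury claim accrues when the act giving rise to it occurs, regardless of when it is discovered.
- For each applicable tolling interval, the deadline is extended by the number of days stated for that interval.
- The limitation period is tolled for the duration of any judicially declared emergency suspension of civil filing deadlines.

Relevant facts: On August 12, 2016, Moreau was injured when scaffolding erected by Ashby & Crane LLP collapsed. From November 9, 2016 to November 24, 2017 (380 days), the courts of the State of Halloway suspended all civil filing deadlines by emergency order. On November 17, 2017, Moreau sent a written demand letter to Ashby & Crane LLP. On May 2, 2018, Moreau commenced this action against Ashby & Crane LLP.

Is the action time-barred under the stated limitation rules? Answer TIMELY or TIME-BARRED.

TIME-BARRED

The limitation period began to run on August 12, 2016.
Adding the 6 months base period to August 12, 2016 gives a deadline of February 12, 2017, before any tolling.
Because the emergency suspension of filing deadlines ran from November 9, 2016 to November 24, 2017, the deadline is extended by 380 days to February 27, 2018.
Nothing else in the chronology tolls or restarts the period.
The May 2, 2018 filing falls after the February 27, 2018 deadline; the claim is time-barred.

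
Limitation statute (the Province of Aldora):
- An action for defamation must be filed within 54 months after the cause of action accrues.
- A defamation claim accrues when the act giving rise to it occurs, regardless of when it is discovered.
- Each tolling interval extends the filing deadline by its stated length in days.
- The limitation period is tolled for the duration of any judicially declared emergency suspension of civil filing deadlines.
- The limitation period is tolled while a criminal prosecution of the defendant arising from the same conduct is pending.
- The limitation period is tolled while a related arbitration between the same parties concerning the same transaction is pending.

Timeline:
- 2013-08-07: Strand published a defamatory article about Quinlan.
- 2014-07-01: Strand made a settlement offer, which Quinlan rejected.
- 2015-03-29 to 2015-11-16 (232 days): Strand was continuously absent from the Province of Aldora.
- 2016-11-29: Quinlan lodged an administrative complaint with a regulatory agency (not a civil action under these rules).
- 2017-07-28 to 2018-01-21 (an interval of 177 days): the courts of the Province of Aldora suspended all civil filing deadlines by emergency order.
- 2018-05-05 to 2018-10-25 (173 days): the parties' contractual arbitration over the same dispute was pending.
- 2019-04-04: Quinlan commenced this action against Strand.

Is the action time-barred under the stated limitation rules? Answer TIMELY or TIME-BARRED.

TIME-BARRED

The limitation period began to run on 2013-08-07.
The untolled deadline — 54 months after 2013-08-07 — is 2018-02-07.
Because the emergency suspension of filing deadlines ran from 2017-07-28 to 2018-01-21, the deadline is extended by 177 days to 2018-08-03.
The pending related arbitration from 2018-05-05 to 2018-10-25 tolled the period for 173 days, extending the deadline to 2019-01-23.
No stated provision tolls the period for the defendant's absence, so the interval from 2015-03-29 to 2015-11-16 has no effect on the deadline.
None of the other events listed affects the running of the period under the stated rules.
The 2019-04-04 filing falls after the 2019-01-23 deadline; the claim is time-barred.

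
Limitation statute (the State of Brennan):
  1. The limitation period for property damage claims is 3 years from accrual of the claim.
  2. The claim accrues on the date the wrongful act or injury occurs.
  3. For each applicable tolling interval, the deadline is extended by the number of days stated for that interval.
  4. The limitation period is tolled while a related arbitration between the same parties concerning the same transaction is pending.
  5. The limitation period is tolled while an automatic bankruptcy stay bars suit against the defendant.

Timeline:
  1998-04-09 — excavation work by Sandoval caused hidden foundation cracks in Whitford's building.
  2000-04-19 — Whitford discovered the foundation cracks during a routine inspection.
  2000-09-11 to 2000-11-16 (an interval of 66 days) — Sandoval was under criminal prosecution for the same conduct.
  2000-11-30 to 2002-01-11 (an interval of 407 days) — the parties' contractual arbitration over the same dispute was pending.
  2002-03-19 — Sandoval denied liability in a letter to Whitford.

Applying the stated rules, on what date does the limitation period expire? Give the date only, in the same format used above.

Because the rule ties accrual to occurrence, the claim accrued on 1998-04-09, not on the 2000-04-19 discovery date.
The untolled deadline — 3 years after 1998-04-09 — is 2001-04-09.
Because the pending related arbitration ran from 2000-11-30 to 2002-01-11, the deadline is extended by 407 days to 2002-05-21.
The pending criminal prosecution from 2000-09-11 to 2000-11-16 does not toll the period, because no stated rule makes a criminal prosecution a tolling event.
Nothing else in the chronology tolls or restarts the period.

2002-05-21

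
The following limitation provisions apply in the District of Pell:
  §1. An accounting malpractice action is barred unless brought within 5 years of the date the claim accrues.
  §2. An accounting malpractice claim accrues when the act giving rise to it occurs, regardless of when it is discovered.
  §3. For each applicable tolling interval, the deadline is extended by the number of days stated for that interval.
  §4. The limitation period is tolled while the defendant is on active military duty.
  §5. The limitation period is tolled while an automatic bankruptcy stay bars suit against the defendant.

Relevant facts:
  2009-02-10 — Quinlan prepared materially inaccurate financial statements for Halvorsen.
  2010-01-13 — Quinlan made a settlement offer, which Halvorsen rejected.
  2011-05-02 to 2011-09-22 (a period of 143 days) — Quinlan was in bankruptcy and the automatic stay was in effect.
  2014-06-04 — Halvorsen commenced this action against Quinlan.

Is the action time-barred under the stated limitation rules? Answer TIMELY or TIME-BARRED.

TIMELY

The claim accrued on 2009-02-10, the date of the act.
The untolled deadline — 5 years after 2009-02-10 — is 2014-02-10.
The period was tolled for 143 days by the automatic bankruptcy stay (2011-05-02 to 2011-09-22), pushing the deadline to 2014-07-03.
Nothing else in the chronology tolls or restarts the period.
Filing on 2014-06-04 beat the 2014-07-03 deadline — the action is timely.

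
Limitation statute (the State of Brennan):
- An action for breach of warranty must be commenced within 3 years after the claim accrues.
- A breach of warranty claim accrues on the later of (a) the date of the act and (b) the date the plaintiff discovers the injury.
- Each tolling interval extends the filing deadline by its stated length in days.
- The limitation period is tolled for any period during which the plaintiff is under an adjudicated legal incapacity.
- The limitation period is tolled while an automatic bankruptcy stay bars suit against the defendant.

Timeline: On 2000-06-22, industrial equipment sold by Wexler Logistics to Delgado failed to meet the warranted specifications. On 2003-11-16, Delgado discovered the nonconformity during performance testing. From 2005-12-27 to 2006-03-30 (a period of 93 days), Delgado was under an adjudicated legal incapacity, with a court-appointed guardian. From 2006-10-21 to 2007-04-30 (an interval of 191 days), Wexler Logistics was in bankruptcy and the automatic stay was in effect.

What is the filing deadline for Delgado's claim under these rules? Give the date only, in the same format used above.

2007-08-27

Because discovery on 2003-11-16 post-dates the 2000-06-22 act, accrual under the later-of rule falls on 2003-11-16.
Adding the 3 years base period to 2003-11-16 gives a deadline of 2006-11-16, before any tolling.
The plaintiff's legal incapacity from 2005-12-27 to 2006-03-30 tolled the period for 93 days, extending the deadline to 2007-02-17.
The period was tolled for 191 days by the automatic bankruptcy stay (2006-10-21 to 2007-04-30), pushing the deadline to 2007-08-27.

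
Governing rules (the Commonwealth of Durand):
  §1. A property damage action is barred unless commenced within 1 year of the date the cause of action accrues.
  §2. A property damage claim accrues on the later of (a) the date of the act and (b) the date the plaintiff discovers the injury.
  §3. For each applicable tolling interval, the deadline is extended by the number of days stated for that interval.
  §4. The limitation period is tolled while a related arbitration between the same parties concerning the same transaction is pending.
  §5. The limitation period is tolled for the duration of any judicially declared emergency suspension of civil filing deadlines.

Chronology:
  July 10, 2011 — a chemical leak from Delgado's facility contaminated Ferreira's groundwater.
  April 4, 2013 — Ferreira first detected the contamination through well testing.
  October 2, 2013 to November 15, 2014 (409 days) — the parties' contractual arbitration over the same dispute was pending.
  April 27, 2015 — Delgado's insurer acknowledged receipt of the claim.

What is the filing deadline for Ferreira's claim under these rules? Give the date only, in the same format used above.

The claim accrued on April 4, 2013 — the later of the July 10, 2011 act and the April 4, 2013 discovery.
Adding the 1 year base period to April 4, 2013 gives a deadline of April 4, 2014, before any tolling.
The period was tolled for 409 days by the pending related arbitration (October 2, 2013 to November 15, 2014), pushing the deadline to May 18, 2015.
The other events in the timeline have no effect on the limitation period under the stated rules.

May 18, 2015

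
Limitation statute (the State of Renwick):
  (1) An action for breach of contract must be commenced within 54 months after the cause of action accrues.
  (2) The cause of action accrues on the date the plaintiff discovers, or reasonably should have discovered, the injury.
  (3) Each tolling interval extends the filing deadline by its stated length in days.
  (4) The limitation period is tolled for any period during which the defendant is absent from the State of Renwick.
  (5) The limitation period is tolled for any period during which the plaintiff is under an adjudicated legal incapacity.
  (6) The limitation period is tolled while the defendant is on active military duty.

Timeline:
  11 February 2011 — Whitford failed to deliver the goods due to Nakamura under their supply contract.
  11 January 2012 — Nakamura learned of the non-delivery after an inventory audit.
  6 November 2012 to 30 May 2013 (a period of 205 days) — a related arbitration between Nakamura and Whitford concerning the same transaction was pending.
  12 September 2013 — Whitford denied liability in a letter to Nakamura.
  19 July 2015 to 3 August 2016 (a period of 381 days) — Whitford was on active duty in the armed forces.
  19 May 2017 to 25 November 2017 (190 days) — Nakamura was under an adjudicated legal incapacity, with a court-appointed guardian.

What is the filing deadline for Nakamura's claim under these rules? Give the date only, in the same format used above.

2 February 2018

The claim did not accrue until Nakamura discovered the injury on 11 January 2012; the 11 February 2011 act date does not start the clock under the stated rule.
Adding the 54 months base period to 11 January 2012 gives a deadline of 11 July 2016, before any tolling.
Because the defendant's active military service ran from 19 July 2015 to 3 August 2016, the deadline is extended by 381 days to 27 July 2017.
The plaintiff's legal incapacity from 19 May 2017 to 25 November 2017 tolled the period for 190 days, extending the deadline to 2 February 2018.
The pending related arbitration from 6 November 2012 to 30 May 2013 does not toll the period, because no stated rule makes a pending arbitration a tolling event.
The other events in the timeline have no effect on the limitation period under the stated rules.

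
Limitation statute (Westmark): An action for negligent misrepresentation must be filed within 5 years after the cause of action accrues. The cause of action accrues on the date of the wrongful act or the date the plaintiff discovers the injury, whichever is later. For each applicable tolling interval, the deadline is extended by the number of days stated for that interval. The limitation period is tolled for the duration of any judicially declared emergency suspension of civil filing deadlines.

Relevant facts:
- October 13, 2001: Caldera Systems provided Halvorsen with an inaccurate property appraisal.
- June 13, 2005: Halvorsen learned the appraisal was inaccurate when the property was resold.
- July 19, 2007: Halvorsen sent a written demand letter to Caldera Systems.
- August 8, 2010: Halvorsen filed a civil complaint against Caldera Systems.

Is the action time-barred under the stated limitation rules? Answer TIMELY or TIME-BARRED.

The claim accrued on June 13, 2005 — the later of the October 13, 2001 act and the June 13, 2005 discovery.
The untolled deadline — 5 years after June 13, 2005 — is June 13, 2010.
The other events in the timeline have no effect on the limitation period under the stated rules.
The August 8, 2010 filing falls after the June 13, 2010 deadline; the claim is time-barred.

TIME-BARRED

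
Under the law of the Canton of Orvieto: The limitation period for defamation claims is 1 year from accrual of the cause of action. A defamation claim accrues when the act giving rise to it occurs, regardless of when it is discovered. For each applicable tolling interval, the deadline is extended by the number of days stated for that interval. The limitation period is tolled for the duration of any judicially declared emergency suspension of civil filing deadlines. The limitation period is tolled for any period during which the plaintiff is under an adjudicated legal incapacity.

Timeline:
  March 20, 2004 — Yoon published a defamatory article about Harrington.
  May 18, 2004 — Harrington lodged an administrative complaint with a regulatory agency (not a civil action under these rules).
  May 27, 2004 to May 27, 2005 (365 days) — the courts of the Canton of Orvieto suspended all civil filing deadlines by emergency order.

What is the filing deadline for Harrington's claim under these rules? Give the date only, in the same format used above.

The cause of action accrued on March 20, 2004, the date of the act.
Adding the 1 year base period to March 20, 2004 gives a deadline of March 20, 2005, before any tolling.
Because the emergency suspension of filing deadlines ran from May 27, 2004 to May 27, 2005, the deadline is extended by 365 days to March 20, 2006.
The other events in the timeline have no effect on the limitation period under the stated rules.

March 20, 2006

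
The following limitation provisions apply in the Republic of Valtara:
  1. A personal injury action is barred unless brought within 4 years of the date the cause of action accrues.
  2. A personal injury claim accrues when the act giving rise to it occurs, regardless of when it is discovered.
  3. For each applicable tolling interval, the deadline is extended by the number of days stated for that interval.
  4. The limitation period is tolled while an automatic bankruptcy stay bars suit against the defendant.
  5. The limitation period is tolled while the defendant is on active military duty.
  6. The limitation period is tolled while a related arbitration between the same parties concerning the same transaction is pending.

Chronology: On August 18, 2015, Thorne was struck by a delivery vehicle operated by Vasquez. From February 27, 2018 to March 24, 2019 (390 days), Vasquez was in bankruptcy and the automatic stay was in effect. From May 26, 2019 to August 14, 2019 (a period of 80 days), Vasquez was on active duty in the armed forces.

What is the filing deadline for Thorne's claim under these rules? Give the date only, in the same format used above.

The claim accrued on August 18, 2015, when the wrongful act occurred.
4 years from August 18, 2015 is August 18, 2019.
Because the automatic bankruptcy stay ran from February 27, 2018 to March 24, 2019, the deadline is extended by 390 days to September 11, 2020.
The defendant's active military service from May 26, 2019 to August 14, 2019 tolled the period for 80 days, extending the deadline to November 30, 2020.

November 30, 2020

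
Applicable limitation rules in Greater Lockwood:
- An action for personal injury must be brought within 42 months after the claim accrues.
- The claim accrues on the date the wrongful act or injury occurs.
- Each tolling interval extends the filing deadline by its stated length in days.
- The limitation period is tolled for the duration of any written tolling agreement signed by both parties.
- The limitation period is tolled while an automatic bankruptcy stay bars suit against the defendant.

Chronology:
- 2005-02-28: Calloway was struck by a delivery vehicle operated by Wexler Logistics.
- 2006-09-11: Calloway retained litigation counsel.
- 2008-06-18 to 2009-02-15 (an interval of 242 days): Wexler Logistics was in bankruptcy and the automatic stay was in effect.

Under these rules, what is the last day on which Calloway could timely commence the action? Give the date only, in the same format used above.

The claim accrued on 2005-02-28, when the wrongful act occurred.
42 months from 2005-02-28 is 2008-08-28.
The period was tolled for 242 days by the automatic bankruptcy stay (2008-06-18 to 2009-02-15), pushing the deadline to 2009-04-27.
Nothing else in the chronology tolls or restarts the period.

2009-04-27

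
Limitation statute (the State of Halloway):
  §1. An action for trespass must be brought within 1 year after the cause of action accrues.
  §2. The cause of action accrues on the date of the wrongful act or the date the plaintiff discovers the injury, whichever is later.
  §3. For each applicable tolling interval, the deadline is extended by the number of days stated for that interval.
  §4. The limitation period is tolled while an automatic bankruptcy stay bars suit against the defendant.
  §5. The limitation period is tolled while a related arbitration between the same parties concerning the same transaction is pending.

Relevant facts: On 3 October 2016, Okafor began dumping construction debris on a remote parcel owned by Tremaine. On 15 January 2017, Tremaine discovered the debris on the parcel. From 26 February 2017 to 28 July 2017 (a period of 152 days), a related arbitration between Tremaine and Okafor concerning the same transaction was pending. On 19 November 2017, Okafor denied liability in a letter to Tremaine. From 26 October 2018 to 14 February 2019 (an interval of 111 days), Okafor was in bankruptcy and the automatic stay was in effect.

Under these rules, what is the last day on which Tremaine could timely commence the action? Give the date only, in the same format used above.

Because discovery on 15 January 2017 post-dates the 3 October 2016 act, accrual under the later-of rule falls on 15 January 2017.
Adding the 1 year base period to 15 January 2017 gives a deadline of 15 January 2018, before any tolling.
The period was tolled for 152 days by the pending related arbitration (26 February 2017 to 28 July 2017), pushing the deadline to 16 June 2018.
The automatic bankruptcy stay from 26 October 2018 to 14 February 2019 began after the period had already run on 16 June 2018, so it has no tolling effect.
Nothing else in the chronology tolls or restarts the period.

16 June 2018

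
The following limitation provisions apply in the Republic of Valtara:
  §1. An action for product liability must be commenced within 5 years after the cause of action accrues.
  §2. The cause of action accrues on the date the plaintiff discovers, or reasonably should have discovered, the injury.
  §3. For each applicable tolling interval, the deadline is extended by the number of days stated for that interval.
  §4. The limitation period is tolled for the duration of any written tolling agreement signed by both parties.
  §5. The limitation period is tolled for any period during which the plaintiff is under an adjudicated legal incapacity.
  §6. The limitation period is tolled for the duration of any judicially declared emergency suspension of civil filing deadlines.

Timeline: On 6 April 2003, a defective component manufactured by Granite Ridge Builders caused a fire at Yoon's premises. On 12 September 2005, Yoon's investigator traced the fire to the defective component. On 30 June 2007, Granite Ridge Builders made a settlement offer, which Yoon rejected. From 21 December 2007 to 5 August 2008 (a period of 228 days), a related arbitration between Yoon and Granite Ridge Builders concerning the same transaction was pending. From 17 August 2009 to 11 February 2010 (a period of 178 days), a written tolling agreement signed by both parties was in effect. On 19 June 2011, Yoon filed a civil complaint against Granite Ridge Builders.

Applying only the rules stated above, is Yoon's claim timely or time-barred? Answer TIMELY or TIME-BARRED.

Accrual is tied to discovery, so the period began on 12 September 2005 rather than on 6 April 2003 when the act occurred.
5 years from 12 September 2005 is 12 September 2010.
The period was tolled for 178 days by the written tolling agreement (17 August 2009 to 11 February 2010), pushing the deadline to 9 March 2011.
Although a pending arbitration ran from 21 December 2007 to 5 August 2008, the stated rules do not make that a tolling event, so it is disregarded.
The other events in the timeline have no effect on the limitation period under the stated rules.
Yoon filed on 19 June 2011, after the 9 March 2011 deadline, so the action is time-barred.

TIME-BARRED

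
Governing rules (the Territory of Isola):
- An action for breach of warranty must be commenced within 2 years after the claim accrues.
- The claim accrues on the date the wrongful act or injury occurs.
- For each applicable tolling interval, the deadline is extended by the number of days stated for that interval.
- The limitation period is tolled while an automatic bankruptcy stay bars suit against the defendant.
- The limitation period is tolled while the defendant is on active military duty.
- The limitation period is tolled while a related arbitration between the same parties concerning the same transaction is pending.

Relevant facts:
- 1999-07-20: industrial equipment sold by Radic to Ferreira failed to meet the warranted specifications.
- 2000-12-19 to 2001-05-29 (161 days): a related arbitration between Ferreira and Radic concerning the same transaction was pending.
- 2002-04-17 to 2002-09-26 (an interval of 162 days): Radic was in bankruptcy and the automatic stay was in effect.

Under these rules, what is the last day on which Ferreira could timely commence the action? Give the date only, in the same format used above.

2001-12-28

The claim accrued on 1999-07-20, the date of the act.
Adding the 2 years base period to 1999-07-20 gives a deadline of 2001-07-20, before any tolling.
Because the pending related arbitration ran from 2000-12-19 to 2001-05-29, the deadline is extended by 161 days to 2001-12-28.
The automatic bankruptcy stay from 2002-04-17 to 2002-09-26 began after the period had already run on 2001-12-28, so it has no tolling effect.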